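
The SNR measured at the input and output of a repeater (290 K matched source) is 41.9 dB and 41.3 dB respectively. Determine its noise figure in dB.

0.6 dB

NF (dB) = SNR_in(dB) − SNR_out(dB) when the source is at T₀
NF = 41.9 − 41.3 = 0.6 dB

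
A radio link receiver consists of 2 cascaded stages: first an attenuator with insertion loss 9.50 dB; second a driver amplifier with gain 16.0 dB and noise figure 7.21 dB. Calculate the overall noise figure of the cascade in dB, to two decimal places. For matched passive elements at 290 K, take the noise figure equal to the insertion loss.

16.71 dB

Convert to linear (a loss of L dB is a gain of −L dB): F_i = 10^(NF_i/10), G_i = 10^(G_i,dB/10)
  Stage 1: F_1 = 10^(9.50/10) = 8.913, G_1 = 10^(−9.50/10) = 0.1122
  Stage 2: F_2 = 10^(7.21/10) = 5.260, G_2 = 10^(16.0/10) = 39.81
Friis cascade:
  F = 8.913 + (5.260 − 1)/0.1122 = 46.88
NF = 10 log₁₀(46.88) = 16.71 dB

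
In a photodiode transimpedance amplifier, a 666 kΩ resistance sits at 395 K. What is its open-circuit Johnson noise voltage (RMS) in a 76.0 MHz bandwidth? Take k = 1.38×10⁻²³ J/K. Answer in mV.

V_n = √(4kTRB)
4kTRB = 4 × 1.38×10⁻²³ × 395 × 6.66×10⁵ × 7.60×10⁷ = 1.10×10⁻⁶ V²
V_n = √(1.10×10⁻⁶) = 1.05×10⁻³ V = 1.05 mV

1.05 mV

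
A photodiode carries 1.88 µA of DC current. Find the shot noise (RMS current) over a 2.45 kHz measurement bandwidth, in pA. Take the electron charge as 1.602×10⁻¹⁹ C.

38.4 pA

I_n = √(2qI·B)
2qI·B = 2 × 1.602×10⁻¹⁹ × 1.88×10⁻⁶ × 2.45×10³ = 1.48×10⁻²¹ A²
I_n = √(1.48×10⁻²¹) = 3.84×10⁻¹¹ A = 38.4 pA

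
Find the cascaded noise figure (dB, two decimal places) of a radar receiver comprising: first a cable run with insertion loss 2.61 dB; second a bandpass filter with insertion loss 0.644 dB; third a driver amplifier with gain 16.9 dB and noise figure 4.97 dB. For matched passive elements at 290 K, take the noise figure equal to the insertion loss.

8.22 dB

Convert to linear (a loss of L dB is a gain of −L dB): F_i = 10^(NF_i/10), G_i = 10^(G_i,dB/10)
  Stage 1: F_1 = 10^(2.61/10) = 1.824, G_1 = 10^(−2.61/10) = 0.5483
  Stage 2: F_2 = 10^(0.644/10) = 1.160, G_2 = 10^(−0.644/10) = 0.8622
  Stage 3: F_3 = 10^(4.97/10) = 3.141, G_3 = 10^(16.9/10) = 48.98
Friis cascade:
  F = 1.824 + (1.160 − 1)/0.5483 + (3.141 − 1)/0.4727 = 6.644
NF = 10 log₁₀(6.644) = 8.22 dB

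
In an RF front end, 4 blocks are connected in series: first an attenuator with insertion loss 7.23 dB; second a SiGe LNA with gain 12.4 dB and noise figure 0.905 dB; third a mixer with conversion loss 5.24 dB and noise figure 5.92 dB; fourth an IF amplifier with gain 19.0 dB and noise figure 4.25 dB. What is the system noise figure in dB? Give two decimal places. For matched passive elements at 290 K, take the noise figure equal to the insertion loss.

Convert to linear (a loss of L dB is a gain of −L dB): F_i = 10^(NF_i/10), G_i = 10^(G_i,dB/10)
  Stage 1: F_1 = 10^(7.23/10) = 5.284, G_1 = 10^(−7.23/10) = 0.1892
  Stage 2: F_2 = 10^(0.905/10) = 1.232, G_2 = 10^(12.4/10) = 17.38
  Stage 3: F_3 = 10^(5.92/10) = 3.908, G_3 = 10^(−5.24/10) = 0.2992
  Stage 4: F_4 = 10^(4.25/10) = 2.661, G_4 = 10^(19.0/10) = 79.43
Friis cascade:
  F = 5.284 + (1.232 − 1)/0.1892 + (3.908 − 1)/3.289 + (2.661 − 1)/0.9840 = 9.081
NF = 10 log₁₀(9.081) = 9.58 dB

9.58 dB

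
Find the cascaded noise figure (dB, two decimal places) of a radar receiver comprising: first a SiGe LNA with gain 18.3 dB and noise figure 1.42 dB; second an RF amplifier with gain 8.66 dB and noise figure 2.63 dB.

1.46 dB

Convert to linear (a loss of L dB is a gain of −L dB): F_i = 10^(NF_i/10), G_i = 10^(G_i,dB/10)
  Stage 1: F_1 = 10^(1.42/10) = 1.387, G_1 = 10^(18.3/10) = 67.61
  Stage 2: F_2 = 10^(2.63/10) = 1.832, G_2 = 10^(8.66/10) = 7.345
Friis cascade:
  F = 1.387 + (1.832 − 1)/67.61 = 1.399
NF = 10 log₁₀(1.399) = 1.46 dB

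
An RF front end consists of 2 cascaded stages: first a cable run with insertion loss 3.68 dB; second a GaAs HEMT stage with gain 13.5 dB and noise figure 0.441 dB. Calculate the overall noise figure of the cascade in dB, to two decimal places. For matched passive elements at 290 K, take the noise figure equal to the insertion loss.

Convert to linear (a loss of L dB is a gain of −L dB): F_i = 10^(NF_i/10), G_i = 10^(G_i,dB/10)
  Stage 1: F_1 = 10^(3.68/10) = 2.333, G_1 = 10^(−3.68/10) = 0.4285
  Stage 2: F_2 = 10^(0.441/10) = 1.107, G_2 = 10^(13.5/10) = 22.39
Friis cascade:
  F = 2.333 + (1.107 − 1)/0.4285 = 2.583
NF = 10 log₁₀(2.583) = 4.12 dB

4.12 dB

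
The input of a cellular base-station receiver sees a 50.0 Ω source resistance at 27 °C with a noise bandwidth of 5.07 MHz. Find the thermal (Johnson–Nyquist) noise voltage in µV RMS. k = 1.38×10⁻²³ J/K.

T = 27 °C + 273.15 = 300.15 K
V_n = √(4kTRB)
4kTRB = 4 × 1.38×10⁻²³ × 300.15 × 5.00×10¹ × 5.07×10⁶ = 4.20×10⁻¹² V²
V_n = √(4.20×10⁻¹²) = 2.05×10⁻⁶ V = 2.05 µV

2.05 µV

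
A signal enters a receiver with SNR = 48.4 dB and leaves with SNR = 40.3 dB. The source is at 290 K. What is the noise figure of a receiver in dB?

NF (dB) = SNR_in(dB) − SNR_out(dB) when the source is at T₀
NF = 48.4 − 40.3 = 8.1 dB

8.1 dB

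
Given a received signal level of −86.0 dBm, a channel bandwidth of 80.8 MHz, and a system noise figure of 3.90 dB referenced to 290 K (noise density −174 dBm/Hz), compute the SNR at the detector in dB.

Noise floor: N = −174 + 10 log₁₀(B) + NF
10 log₁₀(8.08×10⁷) = 79.07 dB
N = −174 + 79.07 + 3.90 = −91.03 dBm
SNR = P_sig − N = −86.0 − (−91.03) = 5.03 dB → 5.0 dB

5.0 dB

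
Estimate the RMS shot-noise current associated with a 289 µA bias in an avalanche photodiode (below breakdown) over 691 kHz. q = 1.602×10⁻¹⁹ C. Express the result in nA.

I_n = √(2qI·B)
2qI·B = 2 × 1.602×10⁻¹⁹ × 2.89×10⁻⁴ × 6.91×10⁵ = 6.40×10⁻¹⁷ A²
I_n = √(6.40×10⁻¹⁷) = 8.00×10⁻⁹ A = 8.00 nA

8.00 nA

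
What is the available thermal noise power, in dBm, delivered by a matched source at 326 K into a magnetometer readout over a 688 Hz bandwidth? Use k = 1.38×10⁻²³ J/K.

−145.1 dBm

P_n = kTB = 1.38×10⁻²³ × 326 × 6.88×10² = 3.10×10⁻¹⁸ W
In dBm: 10 log₁₀(3.10×10⁻¹⁸ / 10⁻³) = −145.1 dBm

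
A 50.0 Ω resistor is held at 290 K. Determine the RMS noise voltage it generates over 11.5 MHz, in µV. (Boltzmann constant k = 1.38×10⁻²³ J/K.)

3.03 µV

V_n = √(4kTRB)
4kTRB = 4 × 1.38×10⁻²³ × 290 × 5.00×10¹ × 1.15×10⁷ = 9.20×10⁻¹² V²
V_n = √(9.20×10⁻¹²) = 3.03×10⁻⁶ V = 3.03 µV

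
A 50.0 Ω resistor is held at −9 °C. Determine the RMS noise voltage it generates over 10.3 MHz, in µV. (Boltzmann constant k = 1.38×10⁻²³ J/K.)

2.74 µV

T = −9 °C + 273.15 = 264.15 K
V_n = √(4kTRB)
4kTRB = 4 × 1.38×10⁻²³ × 264.15 × 5.00×10¹ × 1.03×10⁷ = 7.51×10⁻¹² V²
V_n = √(7.51×10⁻¹²) = 2.74×10⁻⁶ V = 2.74 µV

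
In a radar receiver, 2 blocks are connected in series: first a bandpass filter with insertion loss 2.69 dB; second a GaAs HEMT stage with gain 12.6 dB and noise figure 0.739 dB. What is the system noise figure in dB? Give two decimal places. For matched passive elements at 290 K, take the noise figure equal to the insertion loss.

3.43 dB

Convert to linear (a loss of L dB is a gain of −L dB): F_i = 10^(NF_i/10), G_i = 10^(G_i,dB/10)
  Stage 1: F_1 = 10^(2.69/10) = 1.858, G_1 = 10^(−2.69/10) = 0.5383
  Stage 2: F_2 = 10^(0.739/10) = 1.185, G_2 = 10^(12.6/10) = 18.20
Friis cascade:
  F = 1.858 + (1.185 − 1)/0.5383 = 2.202
NF = 10 log₁₀(2.202) = 3.43 dB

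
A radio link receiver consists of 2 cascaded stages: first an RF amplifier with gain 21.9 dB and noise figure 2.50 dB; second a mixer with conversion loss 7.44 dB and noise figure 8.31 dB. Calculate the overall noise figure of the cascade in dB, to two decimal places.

Convert to linear (a loss of L dB is a gain of −L dB): F_i = 10^(NF_i/10), G_i = 10^(G_i,dB/10)
  Stage 1: F_1 = 10^(2.50/10) = 1.778, G_1 = 10^(21.9/10) = 154.9
  Stage 2: F_2 = 10^(8.31/10) = 6.776, G_2 = 10^(−7.44/10) = 0.1803
Friis cascade:
  F = 1.778 + (6.776 − 1)/154.9 = 1.816
NF = 10 log₁₀(1.816) = 2.59 dB

2.59 dB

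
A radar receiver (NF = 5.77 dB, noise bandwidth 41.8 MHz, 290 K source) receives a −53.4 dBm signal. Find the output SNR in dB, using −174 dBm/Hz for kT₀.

38.6 dB

Noise floor: N = −174 + 10 log₁₀(B) + NF
10 log₁₀(4.18×10⁷) = 76.21 dB
N = −174 + 76.21 + 5.77 = −92.02 dBm
SNR = P_sig − N = −53.4 − (−92.02) = 38.62 dB → 38.6 dB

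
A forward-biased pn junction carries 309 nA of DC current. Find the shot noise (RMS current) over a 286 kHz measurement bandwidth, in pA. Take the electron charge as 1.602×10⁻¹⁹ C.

168 pA

I_n = √(2qI·B)
2qI·B = 2 × 1.602×10⁻¹⁹ × 3.09×10⁻⁷ × 2.86×10⁵ = 2.83×10⁻²⁰ A²
I_n = √(2.83×10⁻²⁰) = 1.68×10⁻¹⁰ A = 168 pA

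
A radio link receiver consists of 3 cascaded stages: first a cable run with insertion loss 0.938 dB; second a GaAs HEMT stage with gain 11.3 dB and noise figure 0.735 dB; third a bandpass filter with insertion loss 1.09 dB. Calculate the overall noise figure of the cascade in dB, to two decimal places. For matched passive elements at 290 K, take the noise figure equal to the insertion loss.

Convert to linear (a loss of L dB is a gain of −L dB): F_i = 10^(NF_i/10), G_i = 10^(G_i,dB/10)
  Stage 1: F_1 = 10^(0.938/10) = 1.241, G_1 = 10^(−0.938/10) = 0.8057
  Stage 2: F_2 = 10^(0.735/10) = 1.184, G_2 = 10^(11.3/10) = 13.49
  Stage 3: F_3 = 10^(1.09/10) = 1.285, G_3 = 10^(−1.09/10) = 0.7780
Friis cascade:
  F = 1.241 + (1.184 − 1)/0.8057 + (1.285 − 1)/10.87 = 1.496
NF = 10 log₁₀(1.496) = 1.75 dB

1.75 dB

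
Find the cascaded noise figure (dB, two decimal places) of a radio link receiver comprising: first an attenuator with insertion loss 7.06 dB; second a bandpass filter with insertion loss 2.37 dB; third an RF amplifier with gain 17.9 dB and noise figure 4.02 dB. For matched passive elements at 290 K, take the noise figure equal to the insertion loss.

13.45 dB

Convert to linear (a loss of L dB is a gain of −L dB): F_i = 10^(NF_i/10), G_i = 10^(G_i,dB/10)
  Stage 1: F_1 = 10^(7.06/10) = 5.082, G_1 = 10^(−7.06/10) = 0.1968
  Stage 2: F_2 = 10^(2.37/10) = 1.726, G_2 = 10^(−2.37/10) = 0.5794
  Stage 3: F_3 = 10^(4.02/10) = 2.523, G_3 = 10^(17.9/10) = 61.66
Friis cascade:
  F = 5.082 + (1.726 − 1)/0.1968 + (2.523 − 1)/0.1140 = 22.13
NF = 10 log₁₀(22.13) = 13.45 dB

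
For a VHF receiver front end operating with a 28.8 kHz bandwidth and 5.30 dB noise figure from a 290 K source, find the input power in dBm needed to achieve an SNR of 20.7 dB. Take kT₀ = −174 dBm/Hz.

Sensitivity = −174 + 10 log₁₀(B) + NF + SNR_min
= −174 + 44.59 + 5.30 + 20.7
= −103.41 dBm → −103.4 dBm

−103.4 dBm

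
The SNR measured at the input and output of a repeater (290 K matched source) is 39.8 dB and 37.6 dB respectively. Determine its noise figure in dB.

2.2 dB

NF (dB) = SNR_in(dB) − SNR_out(dB) when the source is at T₀
NF = 39.8 − 37.6 = 2.2 dB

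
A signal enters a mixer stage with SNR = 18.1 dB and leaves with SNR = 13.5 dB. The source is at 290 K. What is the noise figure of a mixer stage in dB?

4.6 dB

NF (dB) = SNR_in(dB) − SNR_out(dB) when the source is at T₀
NF = 18.1 − 13.5 = 4.6 dB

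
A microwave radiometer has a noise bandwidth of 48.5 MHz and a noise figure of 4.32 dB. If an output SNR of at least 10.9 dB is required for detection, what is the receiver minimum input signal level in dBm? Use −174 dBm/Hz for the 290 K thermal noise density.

Sensitivity = −174 + 10 log₁₀(B) + NF + SNR_min
= −174 + 76.86 + 4.32 + 10.9
= −81.92 dBm → −81.9 dBm

−81.9 dBm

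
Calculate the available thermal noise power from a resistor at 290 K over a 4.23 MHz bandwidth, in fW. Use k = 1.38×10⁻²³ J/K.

16.9 fW

P_n = kTB = 1.38×10⁻²³ × 290 × 4.23×10⁶ = 1.69×10⁻¹⁴ W = 16.9 fW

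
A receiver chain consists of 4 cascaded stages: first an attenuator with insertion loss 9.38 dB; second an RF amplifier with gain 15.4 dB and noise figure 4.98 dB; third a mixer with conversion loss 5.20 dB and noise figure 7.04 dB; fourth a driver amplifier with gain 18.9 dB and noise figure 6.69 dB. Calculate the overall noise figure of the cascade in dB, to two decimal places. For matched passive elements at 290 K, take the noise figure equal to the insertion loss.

Convert to linear (a loss of L dB is a gain of −L dB): F_i = 10^(NF_i/10), G_i = 10^(G_i,dB/10)
  Stage 1: F_1 = 10^(9.38/10) = 8.670, G_1 = 10^(−9.38/10) = 0.1153
  Stage 2: F_2 = 10^(4.98/10) = 3.148, G_2 = 10^(15.4/10) = 34.67
  Stage 3: F_3 = 10^(7.04/10) = 5.058, G_3 = 10^(−5.20/10) = 0.3020
  Stage 4: F_4 = 10^(6.69/10) = 4.667, G_4 = 10^(18.9/10) = 77.62
Friis cascade:
  F = 8.670 + (3.148 − 1)/0.1153 + (5.058 − 1)/3.999 + (4.667 − 1)/1.208 = 31.34
NF = 10 log₁₀(31.34) = 14.96 dB

14.96 dB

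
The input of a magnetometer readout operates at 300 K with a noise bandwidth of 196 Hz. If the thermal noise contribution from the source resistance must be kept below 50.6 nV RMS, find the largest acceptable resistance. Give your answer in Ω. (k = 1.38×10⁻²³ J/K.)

789 Ω

Johnson–Nyquist: V_n = √(4kTRB) ⇒ R = V_n² / (4kTB)
4kTB = 4 × 1.38×10⁻²³ × 300 × 1.96×10² = 3.25×10⁻¹⁸
R = (5.06×10⁻⁸)² / 3.25×10⁻¹⁸ = 7.89×10² Ω = 789 Ω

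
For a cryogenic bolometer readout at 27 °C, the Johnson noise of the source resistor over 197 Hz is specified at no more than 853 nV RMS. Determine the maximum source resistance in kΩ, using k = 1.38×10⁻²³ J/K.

223 kΩ

T = 27 °C + 273.15 = 300.15 K
Johnson–Nyquist: V_n = √(4kTRB) ⇒ R = V_n² / (4kTB)
4kTB = 4 × 1.38×10⁻²³ × 300.15 × 1.97×10² = 3.26×10⁻¹⁸
R = (8.53×10⁻⁷)² / 3.26×10⁻¹⁸ = 2.23×10⁵ Ω = 223 kΩ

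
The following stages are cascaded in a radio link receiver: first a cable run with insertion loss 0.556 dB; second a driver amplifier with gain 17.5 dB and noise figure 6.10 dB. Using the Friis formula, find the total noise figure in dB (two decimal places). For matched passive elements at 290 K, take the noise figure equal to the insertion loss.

Convert to linear (a loss of L dB is a gain of −L dB): F_i = 10^(NF_i/10), G_i = 10^(G_i,dB/10)
  Stage 1: F_1 = 10^(0.556/10) = 1.137, G_1 = 10^(−0.556/10) = 0.8798
  Stage 2: F_2 = 10^(6.10/10) = 4.074, G_2 = 10^(17.5/10) = 56.23
Friis cascade:
  F = 1.137 + (4.074 − 1)/0.8798 = 4.630
NF = 10 log₁₀(4.630) = 6.66 dB

6.66 dB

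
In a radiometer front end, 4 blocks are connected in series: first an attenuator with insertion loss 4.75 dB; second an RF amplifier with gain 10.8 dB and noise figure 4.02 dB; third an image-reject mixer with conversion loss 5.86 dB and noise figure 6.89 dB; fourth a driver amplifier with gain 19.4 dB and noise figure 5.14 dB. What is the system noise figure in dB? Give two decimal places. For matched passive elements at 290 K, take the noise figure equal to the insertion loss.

10.28 dB

Convert to linear (a loss of L dB is a gain of −L dB): F_i = 10^(NF_i/10), G_i = 10^(G_i,dB/10)
  Stage 1: F_1 = 10^(4.75/10) = 2.985, G_1 = 10^(−4.75/10) = 0.3350
  Stage 2: F_2 = 10^(4.02/10) = 2.523, G_2 = 10^(10.8/10) = 12.02
  Stage 3: F_3 = 10^(6.89/10) = 4.887, G_3 = 10^(−5.86/10) = 0.2594
  Stage 4: F_4 = 10^(5.14/10) = 3.266, G_4 = 10^(19.4/10) = 87.10
Friis cascade:
  F = 2.985 + (2.523 − 1)/0.3350 + (4.887 − 1)/4.027 + (3.266 − 1)/1.045 = 10.67
NF = 10 log₁₀(10.67) = 10.28 dB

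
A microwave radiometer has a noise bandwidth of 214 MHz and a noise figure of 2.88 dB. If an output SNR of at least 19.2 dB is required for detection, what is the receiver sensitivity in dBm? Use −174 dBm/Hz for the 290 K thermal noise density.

Sensitivity = −174 + 10 log₁₀(B) + NF + SNR_min
= −174 + 83.3 + 2.88 + 19.2
= −68.62 dBm → −68.6 dBm

−68.6 dBm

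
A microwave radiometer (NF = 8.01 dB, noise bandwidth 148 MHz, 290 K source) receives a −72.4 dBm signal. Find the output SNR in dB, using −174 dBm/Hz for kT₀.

Noise floor: N = −174 + 10 log₁₀(B) + NF
10 log₁₀(1.48×10⁸) = 81.7 dB
N = −174 + 81.7 + 8.01 = −84.29 dBm
SNR = P_sig − N = −72.4 − (−84.29) = 11.89 dB → 11.9 dB

11.9 dB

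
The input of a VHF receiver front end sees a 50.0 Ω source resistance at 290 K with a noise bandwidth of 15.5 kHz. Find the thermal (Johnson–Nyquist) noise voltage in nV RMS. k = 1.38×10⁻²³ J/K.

111 nV

V_n = √(4kTRB)
4kTRB = 4 × 1.38×10⁻²³ × 290 × 5.00×10¹ × 1.55×10⁴ = 1.24×10⁻¹⁴ V²
V_n = √(1.24×10⁻¹⁴) = 1.11×10⁻⁷ V = 111 nV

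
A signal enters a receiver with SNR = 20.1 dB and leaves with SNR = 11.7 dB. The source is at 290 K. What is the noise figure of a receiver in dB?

8.4 dB

NF (dB) = SNR_in(dB) − SNR_out(dB) when the source is at T₀
NF = 20.1 − 11.7 = 8.4 dB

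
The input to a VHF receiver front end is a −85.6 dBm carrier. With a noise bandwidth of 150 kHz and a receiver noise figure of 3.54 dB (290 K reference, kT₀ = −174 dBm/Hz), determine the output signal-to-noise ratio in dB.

33.1 dB

Noise floor: N = −174 + 10 log₁₀(B) + NF
10 log₁₀(1.50×10⁵) = 51.76 dB
N = −174 + 51.76 + 3.54 = −118.70 dBm
SNR = P_sig − N = −85.6 − (−118.70) = 33.10 dB → 33.1 dB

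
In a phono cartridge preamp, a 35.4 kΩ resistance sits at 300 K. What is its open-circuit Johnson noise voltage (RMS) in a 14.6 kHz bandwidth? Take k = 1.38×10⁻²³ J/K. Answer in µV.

V_n = √(4kTRB)
4kTRB = 4 × 1.38×10⁻²³ × 300 × 3.54×10⁴ × 1.46×10⁴ = 8.56×10⁻¹² V²
V_n = √(8.56×10⁻¹²) = 2.93×10⁻⁶ V = 2.93 µV

2.93 µV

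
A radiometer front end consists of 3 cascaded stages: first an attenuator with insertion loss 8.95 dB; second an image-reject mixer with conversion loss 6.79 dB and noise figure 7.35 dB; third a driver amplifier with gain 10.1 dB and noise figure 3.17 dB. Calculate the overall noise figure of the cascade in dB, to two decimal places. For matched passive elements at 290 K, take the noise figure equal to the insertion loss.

19.19 dB

Convert to linear (a loss of L dB is a gain of −L dB): F_i = 10^(NF_i/10), G_i = 10^(G_i,dB/10)
  Stage 1: F_1 = 10^(8.95/10) = 7.852, G_1 = 10^(−8.95/10) = 0.1274
  Stage 2: F_2 = 10^(7.35/10) = 5.433, G_2 = 10^(−6.79/10) = 0.2094
  Stage 3: F_3 = 10^(3.17/10) = 2.075, G_3 = 10^(10.1/10) = 10.23
Friis cascade:
  F = 7.852 + (5.433 − 1)/0.1274 + (2.075 − 1)/0.02667 = 82.96
NF = 10 log₁₀(82.96) = 19.19 dB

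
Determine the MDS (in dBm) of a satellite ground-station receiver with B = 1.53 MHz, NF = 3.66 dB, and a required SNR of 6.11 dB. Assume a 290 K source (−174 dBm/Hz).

−102.4 dBm

Sensitivity = −174 + 10 log₁₀(B) + NF + SNR_min
= −174 + 61.85 + 3.66 + 6.11
= −102.38 dBm → −102.4 dBm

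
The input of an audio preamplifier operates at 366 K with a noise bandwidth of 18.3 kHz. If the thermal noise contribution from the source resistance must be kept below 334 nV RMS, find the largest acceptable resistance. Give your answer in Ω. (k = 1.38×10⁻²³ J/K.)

Johnson–Nyquist: V_n = √(4kTRB) ⇒ R = V_n² / (4kTB)
4kTB = 4 × 1.38×10⁻²³ × 366 × 1.83×10⁴ = 3.70×10⁻¹⁶
R = (3.34×10⁻⁷)² / 3.70×10⁻¹⁶ = 3.02×10² Ω = 302 Ω

302 Ω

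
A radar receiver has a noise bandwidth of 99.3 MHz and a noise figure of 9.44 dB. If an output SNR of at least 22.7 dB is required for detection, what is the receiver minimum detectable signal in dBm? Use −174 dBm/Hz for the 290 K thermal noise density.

−61.9 dBm

Sensitivity = −174 + 10 log₁₀(B) + NF + SNR_min
= −174 + 79.97 + 9.44 + 22.7
= −61.89 dBm → −61.9 dBm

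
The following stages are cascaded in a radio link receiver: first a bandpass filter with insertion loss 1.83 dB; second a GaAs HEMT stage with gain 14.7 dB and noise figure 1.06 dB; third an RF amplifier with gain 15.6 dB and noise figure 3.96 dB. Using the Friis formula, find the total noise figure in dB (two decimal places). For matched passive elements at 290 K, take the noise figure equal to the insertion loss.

3.06 dB

Convert to linear (a loss of L dB is a gain of −L dB): F_i = 10^(NF_i/10), G_i = 10^(G_i,dB/10)
  Stage 1: F_1 = 10^(1.83/10) = 1.524, G_1 = 10^(−1.83/10) = 0.6561
  Stage 2: F_2 = 10^(1.06/10) = 1.276, G_2 = 10^(14.7/10) = 29.51
  Stage 3: F_3 = 10^(3.96/10) = 2.489, G_3 = 10^(15.6/10) = 36.31
Friis cascade:
  F = 1.524 + (1.276 − 1)/0.6561 + (2.489 − 1)/19.36 = 2.022
NF = 10 log₁₀(2.022) = 3.06 dB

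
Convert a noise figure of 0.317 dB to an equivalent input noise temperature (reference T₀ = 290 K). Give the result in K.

F = 10^(0.317/10) = 1.07572
T_e = (F − 1)·T₀ = (1.07572 − 1) × 290 = 22.0 K

22.0 K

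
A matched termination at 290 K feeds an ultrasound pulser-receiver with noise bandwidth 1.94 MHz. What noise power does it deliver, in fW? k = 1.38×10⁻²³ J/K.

P_n = kTB = 1.38×10⁻²³ × 290 × 1.94×10⁶ = 7.76×10⁻¹⁵ W = 7.76 fW

7.76 fW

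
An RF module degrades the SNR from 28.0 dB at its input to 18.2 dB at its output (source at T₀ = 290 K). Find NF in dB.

NF (dB) = SNR_in(dB) − SNR_out(dB) when the source is at T₀
NF = 28.0 − 18.2 = 9.8 dB

9.8 dB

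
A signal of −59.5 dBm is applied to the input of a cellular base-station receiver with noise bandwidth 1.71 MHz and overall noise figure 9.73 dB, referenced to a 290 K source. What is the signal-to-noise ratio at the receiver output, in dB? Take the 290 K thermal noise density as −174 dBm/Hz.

Noise floor: N = −174 + 10 log₁₀(B) + NF
10 log₁₀(1.71×10⁶) = 62.33 dB
N = −174 + 62.33 + 9.73 = −101.94 dBm
SNR = P_sig − N = −59.5 − (−101.94) = 42.44 dB → 42.4 dB

42.4 dB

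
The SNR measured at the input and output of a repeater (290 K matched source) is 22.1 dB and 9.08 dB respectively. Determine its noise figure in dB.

NF (dB) = SNR_in(dB) − SNR_out(dB) when the source is at T₀
NF = 22.1 − 9.08 = 13.02 dB

13.02 dB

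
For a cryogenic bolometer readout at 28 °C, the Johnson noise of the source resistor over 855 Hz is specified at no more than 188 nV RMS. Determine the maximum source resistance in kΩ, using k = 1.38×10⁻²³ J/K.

T = 28 °C + 273.15 = 301.15 K
Johnson–Nyquist: V_n = √(4kTRB) ⇒ R = V_n² / (4kTB)
4kTB = 4 × 1.38×10⁻²³ × 301.15 × 8.55×10² = 1.42×10⁻¹⁷
R = (1.88×10⁻⁷)² / 1.42×10⁻¹⁷ = 2.49×10³ Ω = 2.49 kΩ

2.49 kΩ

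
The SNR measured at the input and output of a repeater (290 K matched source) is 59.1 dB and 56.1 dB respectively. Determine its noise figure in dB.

3.0 dB

NF (dB) = SNR_in(dB) − SNR_out(dB) when the source is at T₀
NF = 59.1 − 56.1 = 3.0 dB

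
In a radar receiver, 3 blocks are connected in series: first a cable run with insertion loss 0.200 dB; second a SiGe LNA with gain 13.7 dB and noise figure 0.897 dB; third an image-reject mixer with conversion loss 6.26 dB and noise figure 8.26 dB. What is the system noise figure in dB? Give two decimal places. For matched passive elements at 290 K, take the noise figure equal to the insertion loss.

1.88 dB

Convert to linear (a loss of L dB is a gain of −L dB): F_i = 10^(NF_i/10), G_i = 10^(G_i,dB/10)
  Stage 1: F_1 = 10^(0.200/10) = 1.047, G_1 = 10^(−0.200/10) = 0.9550
  Stage 2: F_2 = 10^(0.897/10) = 1.229, G_2 = 10^(13.7/10) = 23.44
  Stage 3: F_3 = 10^(8.26/10) = 6.699, G_3 = 10^(−6.26/10) = 0.2366
Friis cascade:
  F = 1.047 + (1.229 − 1)/0.9550 + (6.699 − 1)/22.39 = 1.542
NF = 10 log₁₀(1.542) = 1.88 dB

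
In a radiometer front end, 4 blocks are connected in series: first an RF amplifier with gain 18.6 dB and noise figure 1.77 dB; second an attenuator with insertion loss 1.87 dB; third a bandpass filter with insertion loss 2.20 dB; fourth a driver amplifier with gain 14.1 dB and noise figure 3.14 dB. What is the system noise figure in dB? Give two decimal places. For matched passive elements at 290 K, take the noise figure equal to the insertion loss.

Convert to linear (a loss of L dB is a gain of −L dB): F_i = 10^(NF_i/10), G_i = 10^(G_i,dB/10)
  Stage 1: F_1 = 10^(1.77/10) = 1.503, G_1 = 10^(18.6/10) = 72.44
  Stage 2: F_2 = 10^(1.87/10) = 1.538, G_2 = 10^(−1.87/10) = 0.6501
  Stage 3: F_3 = 10^(2.20/10) = 1.660, G_3 = 10^(−2.20/10) = 0.6026
  Stage 4: F_4 = 10^(3.14/10) = 2.061, G_4 = 10^(14.1/10) = 25.70
Friis cascade:
  F = 1.503 + (1.538 − 1)/72.44 + (1.660 − 1)/47.10 + (2.061 − 1)/28.38 = 1.562
NF = 10 log₁₀(1.562) = 1.94 dB

1.94 dB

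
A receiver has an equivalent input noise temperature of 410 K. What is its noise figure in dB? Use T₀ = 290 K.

F = 1 + T_e/T₀ = 1 + 410/290 = 2.41379
NF = 10 log₁₀(2.41379) = 3.83 dB

3.83 dB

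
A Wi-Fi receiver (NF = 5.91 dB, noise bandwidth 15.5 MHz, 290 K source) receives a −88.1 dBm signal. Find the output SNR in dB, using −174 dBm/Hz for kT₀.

8.1 dB

Noise floor: N = −174 + 10 log₁₀(B) + NF
10 log₁₀(1.55×10⁷) = 71.9 dB
N = −174 + 71.9 + 5.91 = −96.19 dBm
SNR = P_sig − N = −88.1 − (−96.19) = 8.09 dB → 8.1 dB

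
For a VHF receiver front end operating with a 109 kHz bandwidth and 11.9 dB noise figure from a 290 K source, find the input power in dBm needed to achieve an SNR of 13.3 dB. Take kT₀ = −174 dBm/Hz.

Sensitivity = −174 + 10 log₁₀(B) + NF + SNR_min
= −174 + 50.37 + 11.9 + 13.3
= −98.43 dBm → −98.4 dBm

−98.4 dBm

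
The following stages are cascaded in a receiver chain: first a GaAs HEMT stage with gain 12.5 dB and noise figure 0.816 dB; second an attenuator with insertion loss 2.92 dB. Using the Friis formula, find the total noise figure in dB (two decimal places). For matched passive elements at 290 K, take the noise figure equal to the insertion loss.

1.01 dB

Convert to linear (a loss of L dB is a gain of −L dB): F_i = 10^(NF_i/10), G_i = 10^(G_i,dB/10)
  Stage 1: F_1 = 10^(0.816/10) = 1.207, G_1 = 10^(12.5/10) = 17.78
  Stage 2: F_2 = 10^(2.92/10) = 1.959, G_2 = 10^(−2.92/10) = 0.5105
Friis cascade:
  F = 1.207 + (1.959 − 1)/17.78 = 1.261
NF = 10 log₁₀(1.261) = 1.01 dB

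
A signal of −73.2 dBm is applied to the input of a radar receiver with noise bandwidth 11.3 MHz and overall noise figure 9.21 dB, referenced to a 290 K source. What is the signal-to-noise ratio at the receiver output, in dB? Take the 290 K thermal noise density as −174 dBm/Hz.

21.1 dB

Noise floor: N = −174 + 10 log₁₀(B) + NF
10 log₁₀(1.13×10⁷) = 70.53 dB
N = −174 + 70.53 + 9.21 = −94.26 dBm
SNR = P_sig − N = −73.2 − (−94.26) = 21.06 dB → 21.1 dB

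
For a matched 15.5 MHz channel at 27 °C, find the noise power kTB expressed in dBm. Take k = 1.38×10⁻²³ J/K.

T = 27 °C + 273.15 = 300.15 K
P_n = kTB = 1.38×10⁻²³ × 300.15 × 1.55×10⁷ = 6.42×10⁻¹⁴ W
In dBm: 10 log₁₀(6.42×10⁻¹⁴ / 10⁻³) = −101.9 dBm

−101.9 dBm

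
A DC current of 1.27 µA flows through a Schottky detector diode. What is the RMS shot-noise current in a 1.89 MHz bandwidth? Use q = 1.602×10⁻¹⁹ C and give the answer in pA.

I_n = √(2qI·B)
2qI·B = 2 × 1.602×10⁻¹⁹ × 1.27×10⁻⁶ × 1.89×10⁶ = 7.69×10⁻¹⁹ A²
I_n = √(7.69×10⁻¹⁹) = 8.77×10⁻¹⁰ A = 877 pA

877 pA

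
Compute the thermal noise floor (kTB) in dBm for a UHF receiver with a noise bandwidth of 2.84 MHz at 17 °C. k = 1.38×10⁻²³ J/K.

T = 17 °C + 273.15 = 290.15 K
P_n = kTB = 1.38×10⁻²³ × 290.15 × 2.84×10⁶ = 1.14×10⁻¹⁴ W
In dBm: 10 log₁₀(1.14×10⁻¹⁴ / 10⁻³) = −109.4 dBm

−109.4 dBm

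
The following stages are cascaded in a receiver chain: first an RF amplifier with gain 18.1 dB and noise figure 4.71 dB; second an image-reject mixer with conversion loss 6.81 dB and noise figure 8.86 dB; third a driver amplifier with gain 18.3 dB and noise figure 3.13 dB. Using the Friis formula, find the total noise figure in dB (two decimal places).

Convert to linear (a loss of L dB is a gain of −L dB): F_i = 10^(NF_i/10), G_i = 10^(G_i,dB/10)
  Stage 1: F_1 = 10^(4.71/10) = 2.958, G_1 = 10^(18.1/10) = 64.57
  Stage 2: F_2 = 10^(8.86/10) = 7.691, G_2 = 10^(−6.81/10) = 0.2084
  Stage 3: F_3 = 10^(3.13/10) = 2.056, G_3 = 10^(18.3/10) = 67.61
Friis cascade:
  F = 2.958 + (7.691 − 1)/64.57 + (2.056 − 1)/13.46 = 3.140
NF = 10 log₁₀(3.140) = 4.97 dB

4.97 dB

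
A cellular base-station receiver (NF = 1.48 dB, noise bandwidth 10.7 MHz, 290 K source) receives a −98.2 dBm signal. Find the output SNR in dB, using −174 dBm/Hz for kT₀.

4.0 dB

Noise floor: N = −174 + 10 log₁₀(B) + NF
10 log₁₀(1.07×10⁷) = 70.29 dB
N = −174 + 70.29 + 1.48 = −102.23 dBm
SNR = P_sig − N = −98.2 − (−102.23) = 4.03 dB → 4.0 dB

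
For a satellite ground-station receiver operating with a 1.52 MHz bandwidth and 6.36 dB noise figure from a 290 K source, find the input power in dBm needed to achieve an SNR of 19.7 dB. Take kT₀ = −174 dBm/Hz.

Sensitivity = −174 + 10 log₁₀(B) + NF + SNR_min
= −174 + 61.82 + 6.36 + 19.7
= −86.12 dBm → −86.1 dBm

−86.1 dBm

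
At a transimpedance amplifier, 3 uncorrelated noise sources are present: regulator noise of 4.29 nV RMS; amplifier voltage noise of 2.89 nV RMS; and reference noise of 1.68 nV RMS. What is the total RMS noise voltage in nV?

5.44 nV

Uncorrelated sources add in power (mean-square): V_tot = √(ΣV_i²)
V_tot = √[(4.29×10⁻⁹)² + (2.89×10⁻⁹)² + (1.68×10⁻⁹)²] = 5.44×10⁻⁹ V = 5.44 nV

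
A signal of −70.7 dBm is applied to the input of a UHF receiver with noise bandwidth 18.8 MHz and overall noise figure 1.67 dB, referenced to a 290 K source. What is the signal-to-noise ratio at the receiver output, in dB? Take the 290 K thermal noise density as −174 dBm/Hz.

Noise floor: N = −174 + 10 log₁₀(B) + NF
10 log₁₀(1.88×10⁷) = 72.74 dB
N = −174 + 72.74 + 1.67 = −99.59 dBm
SNR = P_sig − N = −70.7 − (−99.59) = 28.89 dB → 28.9 dB

28.9 dB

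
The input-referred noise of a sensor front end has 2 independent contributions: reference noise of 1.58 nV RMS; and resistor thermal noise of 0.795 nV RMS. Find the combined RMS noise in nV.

Uncorrelated sources add in power (mean-square): V_tot = √(ΣV_i²)
V_tot = √[(1.58×10⁻⁹)² + (7.95×10⁻¹⁰)²] = 1.77×10⁻⁹ V = 1.77 nV

1.77 nV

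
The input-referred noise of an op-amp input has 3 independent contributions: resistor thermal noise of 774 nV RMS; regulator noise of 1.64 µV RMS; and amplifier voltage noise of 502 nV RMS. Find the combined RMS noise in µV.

Uncorrelated sources add in power (mean-square): V_tot = √(ΣV_i²)
V_tot = √[(7.74×10⁻⁷)² + (1.64×10⁻⁶)² + (5.02×10⁻⁷)²] = 1.88×10⁻⁶ V = 1.88 µV

1.88 µV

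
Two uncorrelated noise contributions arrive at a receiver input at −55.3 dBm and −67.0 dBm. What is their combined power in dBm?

−55.0 dBm

Convert to linear, add, convert back:
P₁ = 2.95×10⁻⁹ W, P₂ = 2.00×10⁻¹⁰ W
P_tot = 3.15×10⁻⁹ W → 10 log₁₀(P_tot / 10⁻³) = −55.0 dBm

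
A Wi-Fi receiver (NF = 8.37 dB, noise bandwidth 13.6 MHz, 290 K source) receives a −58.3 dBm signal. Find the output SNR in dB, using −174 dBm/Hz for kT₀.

36.0 dB

Noise floor: N = −174 + 10 log₁₀(B) + NF
10 log₁₀(1.36×10⁷) = 71.34 dB
N = −174 + 71.34 + 8.37 = −94.29 dBm
SNR = P_sig − N = −58.3 − (−94.29) = 35.99 dB → 36.0 dB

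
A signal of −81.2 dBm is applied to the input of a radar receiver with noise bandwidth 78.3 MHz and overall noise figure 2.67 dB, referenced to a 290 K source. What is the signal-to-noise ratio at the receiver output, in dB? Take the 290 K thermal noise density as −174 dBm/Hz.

Noise floor: N = −174 + 10 log₁₀(B) + NF
10 log₁₀(7.83×10⁷) = 78.94 dB
N = −174 + 78.94 + 2.67 = −92.39 dBm
SNR = P_sig − N = −81.2 − (−92.39) = 11.19 dB → 11.2 dB

11.2 dB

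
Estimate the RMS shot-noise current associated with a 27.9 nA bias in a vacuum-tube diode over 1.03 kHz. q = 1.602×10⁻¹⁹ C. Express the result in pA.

3.03 pA

I_n = √(2qI·B)
2qI·B = 2 × 1.602×10⁻¹⁹ × 2.79×10⁻⁸ × 1.03×10³ = 9.21×10⁻²⁴ A²
I_n = √(9.21×10⁻²⁴) = 3.03×10⁻¹² A = 3.03 pA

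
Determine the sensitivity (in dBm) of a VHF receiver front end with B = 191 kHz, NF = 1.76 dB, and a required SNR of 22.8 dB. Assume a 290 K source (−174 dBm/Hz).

−96.6 dBm

Sensitivity = −174 + 10 log₁₀(B) + NF + SNR_min
= −174 + 52.81 + 1.76 + 22.8
= −96.63 dBm → −96.6 dBm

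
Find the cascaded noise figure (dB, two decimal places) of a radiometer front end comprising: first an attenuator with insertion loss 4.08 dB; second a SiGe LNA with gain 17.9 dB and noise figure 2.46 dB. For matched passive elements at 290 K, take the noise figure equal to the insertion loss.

Convert to linear (a loss of L dB is a gain of −L dB): F_i = 10^(NF_i/10), G_i = 10^(G_i,dB/10)
  Stage 1: F_1 = 10^(4.08/10) = 2.559, G_1 = 10^(−4.08/10) = 0.3908
  Stage 2: F_2 = 10^(2.46/10) = 1.762, G_2 = 10^(17.9/10) = 61.66
Friis cascade:
  F = 2.559 + (1.762 − 1)/0.3908 = 4.508
NF = 10 log₁₀(4.508) = 6.54 dB

6.54 dB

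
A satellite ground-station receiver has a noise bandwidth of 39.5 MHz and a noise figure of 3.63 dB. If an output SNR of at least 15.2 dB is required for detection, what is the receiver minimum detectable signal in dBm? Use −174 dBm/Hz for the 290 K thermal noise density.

−79.2 dBm

Sensitivity = −174 + 10 log₁₀(B) + NF + SNR_min
= −174 + 75.97 + 3.63 + 15.2
= −79.20 dBm → −79.2 dBm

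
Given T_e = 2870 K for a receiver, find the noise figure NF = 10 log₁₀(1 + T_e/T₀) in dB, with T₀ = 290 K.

F = 1 + T_e/T₀ = 1 + 2870/290 = 10.8966
NF = 10 log₁₀(10.8966) = 10.37 dB

10.37 dB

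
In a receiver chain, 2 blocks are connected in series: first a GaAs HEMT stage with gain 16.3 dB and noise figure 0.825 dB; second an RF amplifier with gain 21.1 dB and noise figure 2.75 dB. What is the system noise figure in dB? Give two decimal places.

Convert to linear (a loss of L dB is a gain of −L dB): F_i = 10^(NF_i/10), G_i = 10^(G_i,dB/10)
  Stage 1: F_1 = 10^(0.825/10) = 1.209, G_1 = 10^(16.3/10) = 42.66
  Stage 2: F_2 = 10^(2.75/10) = 1.884, G_2 = 10^(21.1/10) = 128.8
Friis cascade:
  F = 1.209 + (1.884 − 1)/42.66 = 1.230
NF = 10 log₁₀(1.230) = 0.90 dB

0.90 dB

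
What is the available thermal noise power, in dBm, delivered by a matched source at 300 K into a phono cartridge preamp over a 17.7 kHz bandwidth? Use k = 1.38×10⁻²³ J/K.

−131.4 dBm

P_n = kTB = 1.38×10⁻²³ × 300 × 1.77×10⁴ = 7.33×10⁻¹⁷ W
In dBm: 10 log₁₀(7.33×10⁻¹⁷ / 10⁻³) = −131.4 dBm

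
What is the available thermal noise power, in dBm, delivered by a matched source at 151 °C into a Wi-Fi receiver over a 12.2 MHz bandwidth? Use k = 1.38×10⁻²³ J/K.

−101.5 dBm

T = 151 °C + 273.15 = 424.15 K
P_n = kTB = 1.38×10⁻²³ × 424.15 × 1.22×10⁷ = 7.14×10⁻¹⁴ W
In dBm: 10 log₁₀(7.14×10⁻¹⁴ / 10⁻³) = −101.5 dBm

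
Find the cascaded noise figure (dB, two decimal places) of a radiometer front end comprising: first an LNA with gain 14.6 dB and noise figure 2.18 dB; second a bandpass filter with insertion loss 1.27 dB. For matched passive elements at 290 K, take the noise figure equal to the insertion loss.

Convert to linear (a loss of L dB is a gain of −L dB): F_i = 10^(NF_i/10), G_i = 10^(G_i,dB/10)
  Stage 1: F_1 = 10^(2.18/10) = 1.652, G_1 = 10^(14.6/10) = 28.84
  Stage 2: F_2 = 10^(1.27/10) = 1.340, G_2 = 10^(−1.27/10) = 0.7464
Friis cascade:
  F = 1.652 + (1.340 − 1)/28.84 = 1.664
NF = 10 log₁₀(1.664) = 2.21 dB

2.21 dB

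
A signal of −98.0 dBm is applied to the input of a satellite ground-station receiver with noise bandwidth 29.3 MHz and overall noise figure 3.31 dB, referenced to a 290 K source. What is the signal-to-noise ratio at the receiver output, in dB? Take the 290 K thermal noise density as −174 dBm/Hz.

Noise floor: N = −174 + 10 log₁₀(B) + NF
10 log₁₀(2.93×10⁷) = 74.67 dB
N = −174 + 74.67 + 3.31 = −96.02 dBm
SNR = P_sig − N = −98.0 − (−96.02) = −1.98 dB → −2.0 dB

−2.0 dB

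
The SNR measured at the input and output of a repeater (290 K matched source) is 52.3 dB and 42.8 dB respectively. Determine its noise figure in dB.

NF (dB) = SNR_in(dB) − SNR_out(dB) when the source is at T₀
NF = 52.3 − 42.8 = 9.5 dB

9.5 dB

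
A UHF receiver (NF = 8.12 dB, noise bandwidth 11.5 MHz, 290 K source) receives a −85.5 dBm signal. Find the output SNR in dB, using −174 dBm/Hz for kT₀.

Noise floor: N = −174 + 10 log₁₀(B) + NF
10 log₁₀(1.15×10⁷) = 70.61 dB
N = −174 + 70.61 + 8.12 = −95.27 dBm
SNR = P_sig − N = −85.5 − (−95.27) = 9.77 dB → 9.8 dB

9.8 dB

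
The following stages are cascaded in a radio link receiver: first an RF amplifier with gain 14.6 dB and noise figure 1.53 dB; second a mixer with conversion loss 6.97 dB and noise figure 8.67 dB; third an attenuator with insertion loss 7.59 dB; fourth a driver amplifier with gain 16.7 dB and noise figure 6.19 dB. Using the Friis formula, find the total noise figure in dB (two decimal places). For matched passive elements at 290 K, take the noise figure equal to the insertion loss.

Convert to linear (a loss of L dB is a gain of −L dB): F_i = 10^(NF_i/10), G_i = 10^(G_i,dB/10)
  Stage 1: F_1 = 10^(1.53/10) = 1.422, G_1 = 10^(14.6/10) = 28.84
  Stage 2: F_2 = 10^(8.67/10) = 7.362, G_2 = 10^(−6.97/10) = 0.2009
  Stage 3: F_3 = 10^(7.59/10) = 5.741, G_3 = 10^(−7.59/10) = 0.1742
  Stage 4: F_4 = 10^(6.19/10) = 4.159, G_4 = 10^(16.7/10) = 46.77
Friis cascade:
  F = 1.422 + (7.362 − 1)/28.84 + (5.741 − 1)/5.794 + (4.159 − 1)/1.009 = 5.591
NF = 10 log₁₀(5.591) = 7.48 dB

7.48 dB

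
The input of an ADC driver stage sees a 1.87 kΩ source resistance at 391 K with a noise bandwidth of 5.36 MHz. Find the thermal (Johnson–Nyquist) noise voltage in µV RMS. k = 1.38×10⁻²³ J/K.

V_n = √(4kTRB)
4kTRB = 4 × 1.38×10⁻²³ × 391 × 1.87×10³ × 5.36×10⁶ = 2.16×10⁻¹⁰ V²
V_n = √(2.16×10⁻¹⁰) = 1.47×10⁻⁵ V = 14.7 µV

14.7 µV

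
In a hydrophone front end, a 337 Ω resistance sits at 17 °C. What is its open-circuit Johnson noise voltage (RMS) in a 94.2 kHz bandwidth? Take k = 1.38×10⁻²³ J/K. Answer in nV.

713 nV

T = 17 °C + 273.15 = 290.15 K
V_n = √(4kTRB)
4kTRB = 4 × 1.38×10⁻²³ × 290.15 × 3.37×10² × 9.42×10⁴ = 5.08×10⁻¹³ V²
V_n = √(5.08×10⁻¹³) = 7.13×10⁻⁷ V = 713 nV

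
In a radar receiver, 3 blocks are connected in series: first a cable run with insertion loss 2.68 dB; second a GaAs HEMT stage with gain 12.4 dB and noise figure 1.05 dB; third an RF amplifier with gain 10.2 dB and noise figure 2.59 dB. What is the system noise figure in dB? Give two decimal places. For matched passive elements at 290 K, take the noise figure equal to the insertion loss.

3.89 dB

Convert to linear (a loss of L dB is a gain of −L dB): F_i = 10^(NF_i/10), G_i = 10^(G_i,dB/10)
  Stage 1: F_1 = 10^(2.68/10) = 1.854, G_1 = 10^(−2.68/10) = 0.5395
  Stage 2: F_2 = 10^(1.05/10) = 1.274, G_2 = 10^(12.4/10) = 17.38
  Stage 3: F_3 = 10^(2.59/10) = 1.816, G_3 = 10^(10.2/10) = 10.47
Friis cascade:
  F = 1.854 + (1.274 − 1)/0.5395 + (1.816 − 1)/9.376 = 2.447
NF = 10 log₁₀(2.447) = 3.89 dB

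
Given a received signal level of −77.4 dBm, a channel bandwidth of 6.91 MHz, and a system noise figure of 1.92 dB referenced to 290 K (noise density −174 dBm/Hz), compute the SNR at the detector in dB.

Noise floor: N = −174 + 10 log₁₀(B) + NF
10 log₁₀(6.91×10⁶) = 68.39 dB
N = −174 + 68.39 + 1.92 = −103.69 dBm
SNR = P_sig − N = −77.4 − (−103.69) = 26.29 dB → 26.3 dB

26.3 dB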